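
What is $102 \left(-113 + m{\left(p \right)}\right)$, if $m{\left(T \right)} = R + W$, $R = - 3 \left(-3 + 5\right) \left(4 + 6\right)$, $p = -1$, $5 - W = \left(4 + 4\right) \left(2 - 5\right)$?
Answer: $-14688$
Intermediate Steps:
$W = 29$ ($W = 5 - \left(4 + 4\right) \left(2 - 5\right) = 5 - 8 \left(-3\right) = 5 - -24 = 5 + 24 = 29$)
$R = -60$ ($R = - 3 \cdot 2 \cdot 10 = \left(-3\right) 20 = -60$)
$m{\left(T \right)} = -31$ ($m{\left(T \right)} = -60 + 29 = -31$)
$102 \left(-113 + m{\left(p \right)}\right) = 102 \left(-113 - 31\right) = 102 \left(-144\right) = -14688$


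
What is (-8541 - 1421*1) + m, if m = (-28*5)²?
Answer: 9638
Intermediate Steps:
m = 19600 (m = (-140)² = 19600)
(-8541 - 1421*1) + m = (-8541 - 1421*1) + 19600 = (-8541 - 1421) + 19600 = -9962 + 19600 = 9638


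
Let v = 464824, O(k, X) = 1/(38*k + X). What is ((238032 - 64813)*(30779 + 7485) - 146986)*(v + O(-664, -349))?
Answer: 26270060342076916230/8527 ≈ 3.0808e+15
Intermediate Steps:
O(k, X) = 1/(X + 38*k)
((238032 - 64813)*(30779 + 7485) - 146986)*(v + O(-664, -349)) = ((238032 - 64813)*(30779 + 7485) - 146986)*(464824 + 1/(-349 + 38*(-664))) = (173219*38264 - 146986)*(464824 + 1/(-349 - 25232)) = (6628051816 - 146986)*(464824 + 1/(-25581)) = 6627904830*(464824 - 1/25581) = 6627904830*(11890662743/25581) = 26270060342076916230/8527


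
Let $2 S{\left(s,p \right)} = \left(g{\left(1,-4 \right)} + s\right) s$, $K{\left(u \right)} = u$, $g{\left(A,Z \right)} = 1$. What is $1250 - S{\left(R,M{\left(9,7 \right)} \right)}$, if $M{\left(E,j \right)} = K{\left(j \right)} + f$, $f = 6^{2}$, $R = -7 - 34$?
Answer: $430$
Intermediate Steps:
$R = -41$
$f = 36$
$M{\left(E,j \right)} = 36 + j$ ($M{\left(E,j \right)} = j + 36 = 36 + j$)
$S{\left(s,p \right)} = \frac{s \left(1 + s\right)}{2}$ ($S{\left(s,p \right)} = \frac{\left(1 + s\right) s}{2} = \frac{s \left(1 + s\right)}{2}$)
$1250 - S{\left(R,M{\left(9,7 \right)} \right)} = 1250 - \frac{1}{2} \left(-41\right) \left(1 - 41\right) = 1250 - \frac{1}{2} \left(-41\right) \left(-40\right) = 1250 - 820 = 430$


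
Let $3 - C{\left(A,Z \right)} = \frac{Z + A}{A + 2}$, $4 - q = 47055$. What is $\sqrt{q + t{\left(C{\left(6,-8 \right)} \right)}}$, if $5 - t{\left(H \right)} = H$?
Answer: $\frac{i \sqrt{188197}}{2} \approx 216.91 i$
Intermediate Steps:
$q = -47051$ ($q = 4 - 47055 = -47051$)
$C{\left(A,Z \right)} = 3 - \frac{A + Z}{2 + A}$ ($C{\left(A,Z \right)} = 3 - \frac{Z + A}{A + 2} = 3 - \frac{A + Z}{2 + A}$)
$t{\left(H \right)} = 5 - H$
$\sqrt{q + t{\left(C{\left(6,-8 \right)} \right)}} = \sqrt{-47051 + \left(5 - \frac{6 - -8 + 2 \cdot 6}{2 + 6}\right)} = \sqrt{-47051 + \left(5 - \frac{6 + 8 + 12}{8}\right)} = \sqrt{-47051 + \left(5 - \frac{1}{8} \cdot 26\right)} = \sqrt{-47051 + \left(5 - \frac{13}{4}\right)} = \sqrt{-47051 + \frac{7}{4}} = \sqrt{- \frac{188197}{4}} = \frac{i \sqrt{188197}}{2}$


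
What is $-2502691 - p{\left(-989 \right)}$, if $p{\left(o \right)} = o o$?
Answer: $-3480812$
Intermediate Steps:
$p{\left(o \right)} = o^{2}$
$-2502691 - p{\left(-989 \right)} = -2502691 - \left(-989\right)^{2} = -2502691 - 978121 = -3480812$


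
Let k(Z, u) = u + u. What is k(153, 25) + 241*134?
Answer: 32344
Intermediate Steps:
k(Z, u) = 2*u
k(153, 25) + 241*134 = 2*25 + 241*134 = 50 + 32294 = 32344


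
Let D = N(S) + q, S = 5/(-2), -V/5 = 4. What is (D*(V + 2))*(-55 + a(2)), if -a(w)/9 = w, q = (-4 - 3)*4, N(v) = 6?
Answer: -28908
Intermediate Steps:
V = -20 (V = -5*4 = -20)
S = -5/2 (S = 5*(-½) = -5/2 ≈ -2.5000)
q = -28 (q = -7*4 = -28)
a(w) = -9*w
D = -22 (D = 6 - 28 = -22)
(D*(V + 2))*(-55 + a(2)) = (-22*(-20 + 2))*(-55 - 9*2) = (-22*(-18))*(-55 - 18) = 396*(-73) = -28908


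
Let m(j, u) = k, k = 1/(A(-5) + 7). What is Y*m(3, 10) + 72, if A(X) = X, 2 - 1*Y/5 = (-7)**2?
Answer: -91/2 ≈ -45.500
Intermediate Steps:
Y = -235 (Y = 10 - 5*(-7)**2 = 10 - 5*49 = 10 - 245 = -235)
k = 1/2 (k = 1/(-5 + 7) = 1/2 ≈ 0.50000)
m(j, u) = 1/2
Y*m(3, 10) + 72 = -235*1/2 + 72 = -235/2 + 72 = -91/2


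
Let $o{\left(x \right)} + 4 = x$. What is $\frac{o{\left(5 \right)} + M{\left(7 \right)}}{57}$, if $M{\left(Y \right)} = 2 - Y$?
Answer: $- \frac{4}{57} \approx -0.070175$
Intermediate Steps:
$o{\left(x \right)} = -4 + x$
$\frac{o{\left(5 \right)} + M{\left(7 \right)}}{57} = \frac{\left(-4 + 5\right) + \left(2 - 7\right)}{57} = \frac{1 + \left(2 - 7\right)}{57} = \frac{1 - 5}{57} = \frac{1}{57} \left(-4\right) = - \frac{4}{57}$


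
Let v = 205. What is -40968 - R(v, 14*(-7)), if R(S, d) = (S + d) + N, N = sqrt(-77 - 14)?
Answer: -41075 - I*sqrt(91) ≈ -41075.0 - 9.5394*I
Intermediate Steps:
N = I*sqrt(91) (N = sqrt(-91) = I*sqrt(91) ≈ 9.5394*I)
R(S, d) = S + d + I*sqrt(91) (R(S, d) = (S + d) + I*sqrt(91) = S + d + I*sqrt(91))
-40968 - R(v, 14*(-7)) = -40968 - (205 + 14*(-7) + I*sqrt(91)) = -40968 - (205 - 98 + I*sqrt(91)) = -40968 - (107 + I*sqrt(91)) = -40968 + (-107 - I*sqrt(91)) = -41075 - I*sqrt(91)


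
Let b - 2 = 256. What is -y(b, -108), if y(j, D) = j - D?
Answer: -366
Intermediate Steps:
b = 258 (b = 2 + 256 = 258)
-y(b, -108) = -(258 - 1*(-108)) = -(258 + 108) = -1*366 = -366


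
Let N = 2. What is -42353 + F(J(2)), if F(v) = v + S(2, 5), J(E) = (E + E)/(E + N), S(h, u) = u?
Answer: -42347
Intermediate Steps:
J(E) = 2*E/(2 + E) (J(E) = (E + E)/(E + 2) = (2*E)/(2 + E) = 2*E/(2 + E))
F(v) = 5 + v (F(v) = v + 5 = 5 + v)
-42353 + F(J(2)) = -42353 + (5 + 2*2/(2 + 2)) = -42353 + (5 + 2*2/4) = -42353 + (5 + 2*2*(¼)) = -42353 + (5 + 1) = -42353 + 6 = -42347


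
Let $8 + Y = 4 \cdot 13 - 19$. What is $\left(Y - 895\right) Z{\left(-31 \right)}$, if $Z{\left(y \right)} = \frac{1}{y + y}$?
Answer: $\frac{435}{31} \approx 14.032$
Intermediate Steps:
$Y = 25$ ($Y = -8 + \left(4 \cdot 13 - 19\right) = -8 + \left(52 - 19\right) = -8 + 33 = 25$)
$Z{\left(y \right)} = \frac{1}{2 y}$
$\left(Y - 895\right) Z{\left(-31 \right)} = \left(25 - 895\right) \frac{1}{2 \left(-31\right)} = - 870 \cdot \frac{1}{2} \left(- \frac{1}{31}\right) = \left(-870\right) \left(- \frac{1}{62}\right) = \frac{435}{31}$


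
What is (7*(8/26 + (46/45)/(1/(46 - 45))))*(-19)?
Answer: -103474/585 ≈ -176.88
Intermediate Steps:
(7*(8/26 + (46/45)/(1/(46 - 45))))*(-19) = (7*(8*(1/26) + (46*(1/45))/(1/1)))*(-19) = (7*(4/13 + (46/45)/1))*(-19) = (7*(4/13 + (46/45)*1))*(-19) = (7*(4/13 + 46/45))*(-19) = (7*(778/585))*(-19) = (5446/585)*(-19) = -103474/585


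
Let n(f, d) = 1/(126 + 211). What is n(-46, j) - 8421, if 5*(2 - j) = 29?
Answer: -2837876/337 ≈ -8421.0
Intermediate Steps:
j = -19/5 (j = 2 - ⅕*29 = 2 - 29/5 = -19/5 ≈ -3.8000)
n(f, d) = 1/337
n(-46, j) - 8421 = 1/337 - 8421 = -2837876/337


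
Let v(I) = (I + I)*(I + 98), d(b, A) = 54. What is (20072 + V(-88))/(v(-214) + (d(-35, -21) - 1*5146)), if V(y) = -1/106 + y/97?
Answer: 68790293/152708264 ≈ 0.45047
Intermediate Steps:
V(y) = -1/106 + y/97 (V(y) = -1*1/106 + y*(1/97) = -1/106 + y/97)
v(I) = 2*I*(98 + I) (v(I) = (2*I)*(98 + I) = 2*I*(98 + I))
(20072 + V(-88))/(v(-214) + (d(-35, -21) - 1*5146)) = (20072 + (-1/106 + (1/97)*(-88)))/(2*(-214)*(98 - 214) + (54 - 1*5146)) = (20072 + (-1/106 - 88/97))/(2*(-214)*(-116) + (54 - 5146)) = (20072 - 9425/10282)/(49648 - 5092) = (206370879/10282)/44556 = (206370879/10282)*(1/44556) = 68790293/152708264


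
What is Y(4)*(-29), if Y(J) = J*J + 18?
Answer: -986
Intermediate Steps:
Y(J) = 18 + J**2 (Y(J) = J**2 + 18 = 18 + J**2)
Y(4)*(-29) = (18 + 4**2)*(-29) = (18 + 16)*(-29) = 34*(-29) = -986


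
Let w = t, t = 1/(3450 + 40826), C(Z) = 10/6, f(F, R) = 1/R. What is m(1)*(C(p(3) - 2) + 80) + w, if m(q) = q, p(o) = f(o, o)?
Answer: 10847623/132828 ≈ 81.667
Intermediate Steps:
p(o) = 1/o
C(Z) = 5/3 (C(Z) = 10*(⅙) = 5/3)
t = 1/44276 ≈ 2.2586e-5
w = 1/44276 ≈ 2.2586e-5
m(1)*(C(p(3) - 2) + 80) + w = 1*(5/3 + 80) + 1/44276 = 1*(245/3) + 1/44276 = 245/3 + 1/44276 = 10847623/132828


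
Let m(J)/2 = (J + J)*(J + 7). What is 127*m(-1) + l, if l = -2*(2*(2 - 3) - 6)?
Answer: -3032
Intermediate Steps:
l = 16 (l = -2*(2*(-1) - 6) = -2*(-2 - 6) = -2*(-8) = 16)
m(J) = 4*J*(7 + J) (m(J) = 2*((J + J)*(J + 7)) = 2*((2*J)*(7 + J)) = 2*(2*J*(7 + J)) = 4*J*(7 + J))
127*m(-1) + l = 127*(4*(-1)*(7 - 1)) + 16 = 127*(4*(-1)*6) + 16 = 127*(-24) + 16 = -3048 + 16 = -3032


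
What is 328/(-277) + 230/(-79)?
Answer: -89622/21883 ≈ -4.0955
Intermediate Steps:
328/(-277) + 230/(-79) = 328*(-1/277) + 230*(-1/79) = -328/277 - 230/79 = -89622/21883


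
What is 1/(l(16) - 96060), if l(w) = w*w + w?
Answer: -1/95788 ≈ -1.0440e-5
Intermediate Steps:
l(w) = w + w**2 (l(w) = w**2 + w = w + w**2)
1/(l(16) - 96060) = 1/(16*(1 + 16) - 96060) = 1/(16*17 - 96060) = 1/(272 - 96060) = 1/(-95788) = -1/95788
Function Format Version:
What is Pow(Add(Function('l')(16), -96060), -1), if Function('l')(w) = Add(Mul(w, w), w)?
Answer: Rational(-1, 95788) ≈ -1.0440e-5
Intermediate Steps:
Function('l')(w) = Add(w, Pow(w, 2)) (Function('l')(w) = Add(Pow(w, 2), w) = Add(w, Pow(w, 2)))
Pow(Add(Function('l')(16), -96060), -1) = Pow(Add(Mul(16, Add(1, 16)), -96060), -1) = Pow(Add(Mul(16, 17), -96060), -1) = Pow(Add(272, -96060), -1) = Pow(-95788, -1) = Rational(-1, 95788)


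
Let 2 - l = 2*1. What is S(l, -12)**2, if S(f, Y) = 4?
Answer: 16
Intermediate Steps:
l = 0 (l = 2 - 2 = 0)
S(l, -12)**2 = 4**2 = 16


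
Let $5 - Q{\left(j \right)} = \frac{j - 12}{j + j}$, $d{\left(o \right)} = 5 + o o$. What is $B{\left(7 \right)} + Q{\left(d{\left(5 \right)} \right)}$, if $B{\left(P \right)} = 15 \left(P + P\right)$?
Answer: $\frac{2147}{10} \approx 214.7$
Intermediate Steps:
$B{\left(P \right)} = 30 P$ ($B{\left(P \right)} = 15 \cdot 2 P = 30 P$)
$d{\left(o \right)} = 5 + o^{2}$
$Q{\left(j \right)} = 5 - \frac{-12 + j}{2 j}$ ($Q{\left(j \right)} = 5 - \frac{j - 12}{j + j} = 5 - \frac{-12 + j}{2 j}$)
$B{\left(7 \right)} + Q{\left(d{\left(5 \right)} \right)} = 30 \cdot 7 + \left(\frac{9}{2} + \frac{6}{5 + 5^{2}}\right) = 210 + \left(\frac{9}{2} + \frac{6}{5 + 25}\right) = 210 + \left(\frac{9}{2} + \frac{6}{30}\right) = 210 + \left(\frac{9}{2} + 6 \cdot \frac{1}{30}\right) = 210 + \left(\frac{9}{2} + \frac{1}{5}\right) = 210 + \frac{47}{10} = \frac{2147}{10}$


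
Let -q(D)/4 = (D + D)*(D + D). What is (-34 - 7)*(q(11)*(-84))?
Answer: -6667584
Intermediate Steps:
q(D) = -16*D² (q(D) = -4*(D + D)*(D + D) = -4*2*D*2*D = -16*D²)
(-34 - 7)*(q(11)*(-84)) = (-34 - 7)*(-16*11²*(-84)) = -41*(-16*121)*(-84) = -(-79376)*(-84) = -41*162624 = -6667584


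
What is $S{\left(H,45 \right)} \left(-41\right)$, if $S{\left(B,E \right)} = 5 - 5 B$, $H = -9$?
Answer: $-2050$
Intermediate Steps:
$S{\left(H,45 \right)} \left(-41\right) = \left(5 - -45\right) \left(-41\right) = \left(5 + 45\right) \left(-41\right) = 50 \left(-41\right) = -2050$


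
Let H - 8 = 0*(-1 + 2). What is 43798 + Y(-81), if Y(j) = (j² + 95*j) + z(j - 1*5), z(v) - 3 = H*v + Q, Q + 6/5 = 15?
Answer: 209964/5 ≈ 41993.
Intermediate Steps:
Q = 69/5 (Q = -6/5 + 15 = 69/5 ≈ 13.800)
H = 8 (H = 8 + 0*(-1 + 2) = 8 + 0*1 = 8 + 0 = 8)
z(v) = 84/5 + 8*v (z(v) = 3 + (8*v + 69/5) = 3 + (69/5 + 8*v) = 84/5 + 8*v)
Y(j) = -116/5 + j² + 103*j (Y(j) = (j² + 95*j) + (84/5 + 8*(j - 1*5)) = (j² + 95*j) + (84/5 + 8*(j - 5)) = (j² + 95*j) + (84/5 + 8*(-5 + j)) = (j² + 95*j) + (84/5 + (-40 + 8*j)) = (j² + 95*j) + (-116/5 + 8*j) = -116/5 + j² + 103*j)
43798 + Y(-81) = 43798 + (-116/5 + (-81)² + 103*(-81)) = 43798 + (-116/5 + 6561 - 8343) = 43798 - 9026/5 = 209964/5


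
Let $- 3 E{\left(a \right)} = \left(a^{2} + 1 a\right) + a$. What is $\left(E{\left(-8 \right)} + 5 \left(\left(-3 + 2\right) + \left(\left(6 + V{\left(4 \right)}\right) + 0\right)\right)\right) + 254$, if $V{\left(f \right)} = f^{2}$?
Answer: $343$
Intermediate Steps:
$E{\left(a \right)} = - \frac{2 a}{3} - \frac{a^{2}}{3}$ ($E{\left(a \right)} = - \frac{\left(a^{2} + 1 a\right) + a}{3} = - \frac{\left(a^{2} + a\right) + a}{3} = - \frac{\left(a + a^{2}\right) + a}{3} = - \frac{a^{2} + 2 a}{3} = - \frac{2 a}{3} - \frac{a^{2}}{3}$)
$\left(E{\left(-8 \right)} + 5 \left(\left(-3 + 2\right) + \left(\left(6 + V{\left(4 \right)}\right) + 0\right)\right)\right) + 254 = \left(\left(- \frac{1}{3}\right) \left(-8\right) \left(2 - 8\right) + 5 \left(\left(-3 + 2\right) + \left(\left(6 + 4^{2}\right) + 0\right)\right)\right) + 254 = \left(\left(- \frac{1}{3}\right) \left(-8\right) \left(-6\right) + 5 \left(-1 + \left(\left(6 + 16\right) + 0\right)\right)\right) + 254 = \left(-16 + 5 \left(-1 + \left(22 + 0\right)\right)\right) + 254 = \left(-16 + 5 \left(-1 + 22\right)\right) + 254 = \left(-16 + 5 \cdot 21\right) + 254 = \left(-16 + 105\right) + 254 = 89 + 254 = 343$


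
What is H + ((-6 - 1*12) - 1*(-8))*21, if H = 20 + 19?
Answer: -171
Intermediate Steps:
H = 39
H + ((-6 - 1*12) - 1*(-8))*21 = 39 + ((-6 - 1*12) - 1*(-8))*21 = 39 + ((-6 - 12) + 8)*21 = 39 + (-18 + 8)*21 = 39 - 10*21 = 39 - 210 = -171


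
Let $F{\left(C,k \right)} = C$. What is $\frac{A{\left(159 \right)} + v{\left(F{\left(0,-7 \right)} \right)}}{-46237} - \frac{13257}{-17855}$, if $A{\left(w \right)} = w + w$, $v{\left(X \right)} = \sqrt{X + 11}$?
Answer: $\frac{607286019}{825561635} - \frac{\sqrt{11}}{46237} \approx 0.73553$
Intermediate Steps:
$v{\left(X \right)} = \sqrt{11 + X}$
$A{\left(w \right)} = 2 w$
$\frac{A{\left(159 \right)} + v{\left(F{\left(0,-7 \right)} \right)}}{-46237} - \frac{13257}{-17855} = \frac{2 \cdot 159 + \sqrt{11 + 0}}{-46237} - \frac{13257}{-17855} = \left(318 + \sqrt{11}\right) \left(- \frac{1}{46237}\right) - - \frac{13257}{17855} = \left(- \frac{318}{46237} - \frac{\sqrt{11}}{46237}\right) + \frac{13257}{17855} = \frac{607286019}{825561635} - \frac{\sqrt{11}}{46237}$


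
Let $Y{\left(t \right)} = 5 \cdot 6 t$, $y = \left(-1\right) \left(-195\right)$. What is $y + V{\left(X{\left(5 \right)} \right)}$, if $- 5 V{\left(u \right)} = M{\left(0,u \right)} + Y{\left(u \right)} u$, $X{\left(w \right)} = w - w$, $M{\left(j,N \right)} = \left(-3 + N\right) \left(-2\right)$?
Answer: $\frac{969}{5} \approx 193.8$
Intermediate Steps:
$y = 195$
$M{\left(j,N \right)} = 6 - 2 N$
$Y{\left(t \right)} = 30 t$
$X{\left(w \right)} = 0$
$V{\left(u \right)} = - \frac{6}{5} - 6 u^{2} + \frac{2 u}{5}$ ($V{\left(u \right)} = - \frac{\left(6 - 2 u\right) + 30 u u}{5} = - \frac{\left(6 - 2 u\right) + 30 u^{2}}{5} = - \frac{6 - 2 u + 30 u^{2}}{5} = - \frac{6}{5} - 6 u^{2} + \frac{2 u}{5}$)
$y + V{\left(X{\left(5 \right)} \right)} = 195 - \left(\frac{6}{5} + 6 \cdot 0^{2}\right) = 195 - \frac{6}{5} = \frac{969}{5}$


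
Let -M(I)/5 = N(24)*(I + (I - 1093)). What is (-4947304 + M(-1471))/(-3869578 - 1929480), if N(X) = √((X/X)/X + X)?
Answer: 2473652/2899529 - 6725*√3462/23196232 ≈ 0.83606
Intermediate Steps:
N(X) = √(X + 1/X) (N(X) = √(1/X + X) = √(X + 1/X))
M(I) = -5*√3462*(-1093 + 2*I)/12 (M(I) = -5*√(24 + 1/24)*(I + (I - 1093)) = -5*√(24 + 1/24)*(I + (-1093 + I)) = -5*√(577/24)*(-1093 + 2*I) = -5*√3462/12*(-1093 + 2*I) = -5*√3462*(-1093 + 2*I)/12)
(-4947304 + M(-1471))/(-3869578 - 1929480) = (-4947304 + 5*√3462*(1093 - 2*(-1471))/12)/(-3869578 - 1929480) = (-4947304 + 5*√3462*(1093 + 2942)/12)/(-5799058) = (-4947304 + (5/12)*√3462*4035)*(-1/5799058) = (-4947304 + 6725*√3462/4)*(-1/5799058) = 2473652/2899529 - 6725*√3462/23196232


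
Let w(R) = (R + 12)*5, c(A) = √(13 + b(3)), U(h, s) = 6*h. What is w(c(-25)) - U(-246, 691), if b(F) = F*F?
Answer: 1536 + 5*√22 ≈ 1559.5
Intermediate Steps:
b(F) = F²
c(A) = √22 (c(A) = √(13 + 3²) = √(13 + 9) = √22)
w(R) = 60 + 5*R (w(R) = (12 + R)*5 = 60 + 5*R)
w(c(-25)) - U(-246, 691) = (60 + 5*√22) - 6*(-246) = (60 + 5*√22) - 1*(-1476) = (60 + 5*√22) + 1476 = 1536 + 5*√22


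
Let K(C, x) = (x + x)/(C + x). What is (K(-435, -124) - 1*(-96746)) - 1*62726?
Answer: 19017428/559 ≈ 34020.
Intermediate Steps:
K(C, x) = 2*x/(C + x) (K(C, x) = (2*x)/(C + x) = 2*x/(C + x))
(K(-435, -124) - 1*(-96746)) - 1*62726 = (2*(-124)/(-435 - 124) - 1*(-96746)) - 1*62726 = (2*(-124)/(-559) + 96746) - 62726 = (2*(-124)*(-1/559) + 96746) - 62726 = (248/559 + 96746) - 62726 = 54081262/559 - 62726 = 19017428/559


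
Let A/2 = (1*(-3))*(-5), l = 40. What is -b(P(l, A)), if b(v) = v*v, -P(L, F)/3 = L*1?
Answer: -14400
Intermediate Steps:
A = 30 (A = 2*((1*(-3))*(-5)) = 2*(-3*(-5)) = 2*15 = 30)
P(L, F) = -3*L
b(v) = v**2
-b(P(l, A)) = -(-3*40)**2 = -1*(-120)**2 = -1*14400 = -14400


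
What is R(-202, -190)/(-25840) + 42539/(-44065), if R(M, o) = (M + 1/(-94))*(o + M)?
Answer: -90615891/22485740 ≈ -4.0299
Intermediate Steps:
R(M, o) = (-1/94 + M)*(M + o) (R(M, o) = (M - 1/94)*(M + o) = (-1/94 + M)*(M + o))
R(-202, -190)/(-25840) + 42539/(-44065) = ((-202)**2 - 1/94*(-202) - 1/94*(-190) - 202*(-190))/(-25840) + 42539/(-44065) = (40804 + 101/47 + 95/47 + 38380)*(-1/25840) + 42539*(-1/44065) = (3721844/47)*(-1/25840) - 6077/6295 = -54733/17860 - 6077/6295 = -90615891/22485740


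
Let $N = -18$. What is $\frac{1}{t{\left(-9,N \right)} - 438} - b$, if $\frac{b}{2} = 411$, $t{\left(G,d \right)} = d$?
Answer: $- \frac{374833}{456} \approx -822.0$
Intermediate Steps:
$b = 822$ ($b = 2 \cdot 411 = 822$)
$\frac{1}{t{\left(-9,N \right)} - 438} - b = \frac{1}{-18 - 438} - 822 = \frac{1}{-456} - 822 = - \frac{1}{456} - 822 = - \frac{374833}{456}$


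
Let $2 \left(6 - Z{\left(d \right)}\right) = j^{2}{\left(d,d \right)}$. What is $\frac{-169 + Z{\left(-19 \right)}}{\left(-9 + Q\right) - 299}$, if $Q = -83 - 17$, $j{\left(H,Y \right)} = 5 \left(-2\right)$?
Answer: $\frac{71}{136} \approx 0.52206$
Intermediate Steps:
$j{\left(H,Y \right)} = -10$
$Q = -100$ ($Q = -83 - 17 = -100$)
$Z{\left(d \right)} = -44$ ($Z{\left(d \right)} = 6 - \frac{\left(-10\right)^{2}}{2} = 6 - 50 = -44$)
$\frac{-169 + Z{\left(-19 \right)}}{\left(-9 + Q\right) - 299} = \frac{-169 - 44}{\left(-9 - 100\right) - 299} = - \frac{213}{-109 - 299} = - \frac{213}{-408} = \left(-213\right) \left(- \frac{1}{408}\right) = \frac{71}{136}$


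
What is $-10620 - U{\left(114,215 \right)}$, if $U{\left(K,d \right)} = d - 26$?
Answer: $-10809$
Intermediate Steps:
$U{\left(K,d \right)} = -26 + d$ ($U{\left(K,d \right)} = d - 26 = -26 + d$)
$-10620 - U{\left(114,215 \right)} = -10620 - \left(-26 + 215\right) = -10620 - 189 = -10809$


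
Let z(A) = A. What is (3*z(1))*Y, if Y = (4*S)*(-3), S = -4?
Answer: 144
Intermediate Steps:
Y = 48 (Y = (4*(-4))*(-3) = -16*(-3) = 48)
(3*z(1))*Y = (3*1)*48 = 3*48 = 144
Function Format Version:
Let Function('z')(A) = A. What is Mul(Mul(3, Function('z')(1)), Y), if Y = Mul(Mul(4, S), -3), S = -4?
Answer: 144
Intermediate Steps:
Y = 48 (Y = Mul(Mul(4, -4), -3) = Mul(-16, -3) = 48)
Mul(Mul(3, Function('z')(1)), Y) = Mul(Mul(3, 1), 48) = Mul(3, 48) = 144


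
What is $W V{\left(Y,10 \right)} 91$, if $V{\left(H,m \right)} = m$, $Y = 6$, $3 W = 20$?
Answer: $\frac{18200}{3} \approx 6066.7$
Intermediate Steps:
$W = \frac{20}{3}$ ($W = \frac{1}{3} \cdot 20 = \frac{20}{3} \approx 6.6667$)
$W V{\left(Y,10 \right)} 91 = \frac{20}{3} \cdot 10 \cdot 91 = \frac{200}{3} \cdot 91 = \frac{18200}{3}$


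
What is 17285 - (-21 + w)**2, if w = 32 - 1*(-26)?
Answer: 15916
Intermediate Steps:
w = 58 (w = 32 + 26 = 58)
17285 - (-21 + w)**2 = 17285 - (-21 + 58)**2 = 17285 - 1*37**2 = 17285 - 1*1369 = 17285 - 1369 = 15916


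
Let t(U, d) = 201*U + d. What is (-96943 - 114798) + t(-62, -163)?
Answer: -224366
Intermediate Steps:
t(U, d) = d + 201*U
(-96943 - 114798) + t(-62, -163) = (-96943 - 114798) + (-163 + 201*(-62)) = -211741 + (-163 - 12462) = -211741 - 12625 = -224366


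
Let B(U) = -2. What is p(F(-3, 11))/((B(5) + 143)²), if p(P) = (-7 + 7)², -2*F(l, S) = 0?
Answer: 0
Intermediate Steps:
F(l, S) = 0 (F(l, S) = -½*0 = 0)
p(P) = 0 (p(P) = 0² = 0)
p(F(-3, 11))/((B(5) + 143)²) = 0/((-2 + 143)²) = 0/(141²) = 0/19881 = 0*(1/19881) = 0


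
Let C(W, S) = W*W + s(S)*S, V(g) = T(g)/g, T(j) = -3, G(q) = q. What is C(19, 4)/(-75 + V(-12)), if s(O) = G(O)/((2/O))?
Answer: -1572/299 ≈ -5.2575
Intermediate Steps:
V(g) = -3/g
s(O) = O**2/2 (s(O) = O/((2/O)) = O*(O/2) = O**2/2)
C(W, S) = W**2 + S**3/2 (C(W, S) = W*W + (S**2/2)*S = W**2 + S**3/2)
C(19, 4)/(-75 + V(-12)) = (19**2 + (1/2)*4**3)/(-75 - 3/(-12)) = (361 + (1/2)*64)/(-75 - 3*(-1/12)) = (361 + 32)/(-75 + 1/4) = 393/(-299/4) = -4/299*393 = -1572/299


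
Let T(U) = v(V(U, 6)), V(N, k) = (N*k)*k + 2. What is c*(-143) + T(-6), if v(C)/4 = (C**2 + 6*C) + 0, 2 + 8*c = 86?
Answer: 353093/2 ≈ 1.7655e+5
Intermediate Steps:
c = 21/2 (c = -1/4 + (1/8)*86 = -1/4 + 43/4 = 21/2 ≈ 10.500)
V(N, k) = 2 + N*k**2 (V(N, k) = N*k**2 + 2 = 2 + N*k**2)
v(C) = 4*C**2 + 24*C (v(C) = 4*((C**2 + 6*C) + 0) = 4*(C**2 + 6*C) = 4*C**2 + 24*C)
T(U) = 4*(2 + 36*U)*(8 + 36*U) (T(U) = 4*(2 + U*6**2)*(6 + (2 + U*6**2)) = 4*(2 + U*36)*(6 + (2 + U*36)) = 4*(2 + 36*U)*(6 + (2 + 36*U)) = 4*(2 + 36*U)*(8 + 36*U))
c*(-143) + T(-6) = (21/2)*(-143) + (64 + 1440*(-6) + 5184*(-6)**2) = -3003/2 + (64 - 8640 + 5184*36) = -3003/2 + (64 - 8640 + 186624) = -3003/2 + 178048 = 353093/2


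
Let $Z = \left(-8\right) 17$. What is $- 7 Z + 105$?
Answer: $1057$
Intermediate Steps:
$Z = -136$
$- 7 Z + 105 = \left(-7\right) \left(-136\right) + 105 = 952 + 105 = 1057$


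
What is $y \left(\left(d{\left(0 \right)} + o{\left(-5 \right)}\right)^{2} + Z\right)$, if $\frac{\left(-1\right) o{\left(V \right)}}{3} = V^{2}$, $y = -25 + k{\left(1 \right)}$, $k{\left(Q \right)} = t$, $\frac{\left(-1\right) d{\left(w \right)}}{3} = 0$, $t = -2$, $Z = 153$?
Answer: $-156006$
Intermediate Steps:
$d{\left(w \right)} = 0$ ($d{\left(w \right)} = \left(-3\right) 0 = 0$)
$k{\left(Q \right)} = -2$
$y = -27$ ($y = -25 - 2 = -27$)
$o{\left(V \right)} = - 3 V^{2}$
$y \left(\left(d{\left(0 \right)} + o{\left(-5 \right)}\right)^{2} + Z\right) = - 27 \left(\left(0 - 3 \left(-5\right)^{2}\right)^{2} + 153\right) = - 27 \left(\left(0 - 75\right)^{2} + 153\right) = - 27 \left(\left(-75\right)^{2} + 153\right) = - 27 \left(5625 + 153\right) = \left(-27\right) 5778 = -156006$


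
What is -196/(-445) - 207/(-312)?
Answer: 51089/46280 ≈ 1.1039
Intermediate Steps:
-196/(-445) - 207/(-312) = -196*(-1/445) - 207*(-1/312) = 196/445 + 69/104 = 51089/46280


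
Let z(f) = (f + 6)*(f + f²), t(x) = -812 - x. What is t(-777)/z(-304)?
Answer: 35/27449376 ≈ 1.2751e-6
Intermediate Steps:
z(f) = (6 + f)*(f + f²)
t(-777)/z(-304) = (-812 - 1*(-777))/((-304*(6 + (-304)² + 7*(-304)))) = (-812 + 777)/((-304*(6 + 92416 - 2128))) = -35/((-304*90294)) = -35/(-27449376) = -35*(-1/27449376) = 35/27449376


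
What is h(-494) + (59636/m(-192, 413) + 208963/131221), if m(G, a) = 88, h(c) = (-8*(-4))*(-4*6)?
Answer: -256138941/2886862 ≈ -88.726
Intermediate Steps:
h(c) = -768 (h(c) = 32*(-24) = -768)
h(-494) + (59636/m(-192, 413) + 208963/131221) = -768 + (59636/88 + 208963/131221) = -768 + (59636*(1/88) + 208963*(1/131221)) = -768 + (14909/22 + 208963/131221) = -768 + 1960971075/2886862 = -256138941/2886862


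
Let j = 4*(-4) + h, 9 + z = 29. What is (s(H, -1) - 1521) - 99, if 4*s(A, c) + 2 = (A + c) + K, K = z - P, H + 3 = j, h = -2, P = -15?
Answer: -6469/4 ≈ -1617.3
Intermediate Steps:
z = 20 (z = -9 + 29 = 20)
j = -18 (j = 4*(-4) - 2 = -16 - 2 = -18)
H = -21 (H = -3 - 18 = -21)
K = 35 (K = 20 - 1*(-15) = 20 + 15 = 35)
s(A, c) = 33/4 + A/4 + c/4 (s(A, c) = -1/2 + ((A + c) + 35)/4 = -1/2 + (35 + A + c)/4 = -1/2 + (35/4 + A/4 + c/4) = 33/4 + A/4 + c/4)
(s(H, -1) - 1521) - 99 = ((33/4 + (1/4)*(-21) + (1/4)*(-1)) - 1521) - 99 = ((33/4 - 21/4 - 1/4) - 1521) - 99 = (11/4 - 1521) - 99 = -6073/4 - 99 = -6469/4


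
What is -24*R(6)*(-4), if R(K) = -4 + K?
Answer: 192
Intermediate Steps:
-24*R(6)*(-4) = -24*(-4 + 6)*(-4) = -24*2*(-4) = -48*(-4) = 192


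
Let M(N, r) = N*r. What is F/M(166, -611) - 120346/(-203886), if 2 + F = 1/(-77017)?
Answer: 10001248326593/16943200418898 ≈ 0.59028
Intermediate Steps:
F = -154035/77017 (F = -2 + 1/(-77017) = -2 - 1/77017 = -154035/77017 ≈ -2.0000)
F/M(166, -611) - 120346/(-203886) = -154035/(77017*(166*(-611))) - 120346/(-203886) = -154035/77017/(-101426) - 120346*(-1/203886) = -154035/77017*(-1/101426) + 60173/101943 = 154035/7811526242 + 60173/101943 = 10001248326593/16943200418898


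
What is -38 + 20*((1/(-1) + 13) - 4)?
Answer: 122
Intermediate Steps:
-38 + 20*((1/(-1) + 13) - 4) = -38 + 20*((-1 + 13) - 4) = -38 + 20*(12 - 4) = -38 + 20*8 = -38 + 160 = 122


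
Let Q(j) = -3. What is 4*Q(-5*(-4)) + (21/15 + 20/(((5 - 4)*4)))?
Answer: -28/5 ≈ -5.6000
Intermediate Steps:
4*Q(-5*(-4)) + (21/15 + 20/(((5 - 4)*4))) = 4*(-3) + (21/15 + 20/(((5 - 4)*4))) = -12 + (21*(1/15) + 20/((1*4))) = -12 + (7/5 + 20/4) = -12 + (7/5 + 20*(¼)) = -12 + (7/5 + 5) = -12 + 32/5 = -28/5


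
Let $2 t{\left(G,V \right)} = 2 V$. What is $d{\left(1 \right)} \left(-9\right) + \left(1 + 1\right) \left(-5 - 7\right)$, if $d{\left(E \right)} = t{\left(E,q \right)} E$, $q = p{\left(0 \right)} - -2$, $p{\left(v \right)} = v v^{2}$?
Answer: $-42$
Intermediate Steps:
$p{\left(v \right)} = v^{3}$
$q = 2$ ($q = 0^{3} - -2 = 0 + 2 = 2$)
$t{\left(G,V \right)} = V$ ($t{\left(G,V \right)} = \frac{2 V}{2} = V$)
$d{\left(E \right)} = 2 E$
$d{\left(1 \right)} \left(-9\right) + \left(1 + 1\right) \left(-5 - 7\right) = 2 \cdot 1 \left(-9\right) + \left(1 + 1\right) \left(-5 - 7\right) = 2 \left(-9\right) + 2 \left(-12\right) = -18 - 24 = -42$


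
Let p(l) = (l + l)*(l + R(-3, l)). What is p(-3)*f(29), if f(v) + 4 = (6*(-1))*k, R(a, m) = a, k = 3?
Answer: -792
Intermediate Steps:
f(v) = -22 (f(v) = -4 + (6*(-1))*3 = -4 - 6*3 = -4 - 18 = -22)
p(l) = 2*l*(-3 + l) (p(l) = (l + l)*(l - 3) = (2*l)*(-3 + l) = 2*l*(-3 + l))
p(-3)*f(29) = (2*(-3)*(-3 - 3))*(-22) = (2*(-3)*(-6))*(-22) = 36*(-22) = -792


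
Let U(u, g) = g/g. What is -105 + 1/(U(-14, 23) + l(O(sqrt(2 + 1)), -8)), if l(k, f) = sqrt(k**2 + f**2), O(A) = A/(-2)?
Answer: -26779/255 + 2*sqrt(259)/255 ≈ -104.89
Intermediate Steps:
U(u, g) = 1
O(A) = -A/2 (O(A) = A*(-1/2) = -A/2)
l(k, f) = sqrt(f**2 + k**2)
-105 + 1/(U(-14, 23) + l(O(sqrt(2 + 1)), -8)) = -105 + 1/(1 + sqrt((-8)**2 + (-sqrt(2 + 1)/2)**2)) = -105 + 1/(1 + sqrt(64 + (-sqrt(3)/2)**2)) = -105 + 1/(1 + sqrt(64 + 3/4)) = -105 + 1/(1 + sqrt(259/4)) = -105 + 1/(1 + sqrt(259)/2)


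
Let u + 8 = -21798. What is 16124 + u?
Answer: -5682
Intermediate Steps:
u = -21806 (u = -8 - 21798 = -21806)
16124 + u = 16124 - 21806 = -5682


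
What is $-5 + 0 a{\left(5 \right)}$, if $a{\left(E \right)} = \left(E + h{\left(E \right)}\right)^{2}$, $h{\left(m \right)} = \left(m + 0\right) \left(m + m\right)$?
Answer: $-5$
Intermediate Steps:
$h{\left(m \right)} = 2 m^{2}$ ($h{\left(m \right)} = m 2 m = 2 m^{2}$)
$a{\left(E \right)} = \left(E + 2 E^{2}\right)^{2}$
$-5 + 0 a{\left(5 \right)} = -5 + 0 \cdot 5^{2} \left(1 + 2 \cdot 5\right)^{2} = -5 + 0 \cdot 25 \left(1 + 10\right)^{2} = -5 + 0 \cdot 25 \cdot 11^{2} = -5 + 0 \cdot 25 \cdot 121 = -5 + 0 \cdot 3025 = -5 + 0 = -5$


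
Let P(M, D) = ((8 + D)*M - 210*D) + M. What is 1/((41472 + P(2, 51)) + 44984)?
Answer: 1/75866 ≈ 1.3181e-5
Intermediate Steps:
P(M, D) = M - 210*D + M*(8 + D) (P(M, D) = (M*(8 + D) - 210*D) + M = (-210*D + M*(8 + D)) + M = M - 210*D + M*(8 + D))
1/((41472 + P(2, 51)) + 44984) = 1/((41472 + (-210*51 + 9*2 + 51*2)) + 44984) = 1/((41472 + (-10710 + 18 + 102)) + 44984) = 1/((41472 - 10590) + 44984) = 1/(30882 + 44984) = 1/75866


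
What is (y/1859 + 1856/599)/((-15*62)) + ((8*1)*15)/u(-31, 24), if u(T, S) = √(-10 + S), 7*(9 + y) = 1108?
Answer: -24221/7086170 + 60*√14/7 ≈ 32.068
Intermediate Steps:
y = 1045/7 (y = -9 + (⅐)*1108 = -9 + 1108/7 = 1045/7 ≈ 149.29)
(y/1859 + 1856/599)/((-15*62)) + ((8*1)*15)/u(-31, 24) = ((1045/7)/1859 + 1856/599)/((-15*62)) + ((8*1)*15)/(√(-10 + 24)) = ((1045/7)*(1/1859) + 1856*(1/599))/(-930) + (8*15)/(√14) = (95/1183 + 1856/599)*(-1/930) + 120*(√14/14) = (2252553/708617)*(-1/930) + 60*√14/7 = -24221/7086170 + 60*√14/7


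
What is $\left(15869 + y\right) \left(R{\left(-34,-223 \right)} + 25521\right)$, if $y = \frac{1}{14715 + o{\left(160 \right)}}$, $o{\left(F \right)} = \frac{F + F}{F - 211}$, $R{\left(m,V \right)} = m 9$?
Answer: $\frac{60032129475408}{150029} \approx 4.0014 \cdot 10^{8}$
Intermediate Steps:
$R{\left(m,V \right)} = 9 m$
$o{\left(F \right)} = \frac{2 F}{-211 + F}$
$y = \frac{51}{750145}$ ($y = \frac{1}{14715 + 2 \cdot 160 \frac{1}{-211 + 160}} = \frac{1}{14715 + 2 \cdot 160 \frac{1}{-51}} = \frac{1}{14715 + 2 \cdot 160 \left(- \frac{1}{51}\right)} = \frac{1}{14715 - \frac{320}{51}} = \frac{1}{\frac{750145}{51}} = \frac{51}{750145} \approx 6.7987 \cdot 10^{-5}$)
$\left(15869 + y\right) \left(R{\left(-34,-223 \right)} + 25521\right) = \left(15869 + \frac{51}{750145}\right) \left(9 \left(-34\right) + 25521\right) = \frac{11904051056 \left(-306 + 25521\right)}{750145} = \frac{11904051056}{750145} \cdot 25215 = \frac{60032129475408}{150029}$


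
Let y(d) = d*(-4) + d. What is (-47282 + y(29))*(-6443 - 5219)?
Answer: 552417278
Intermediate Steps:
y(d) = -3*d (y(d) = -4*d + d = -3*d)
(-47282 + y(29))*(-6443 - 5219) = (-47282 - 3*29)*(-6443 - 5219) = (-47282 - 87)*(-11662) = -47369*(-11662) = 552417278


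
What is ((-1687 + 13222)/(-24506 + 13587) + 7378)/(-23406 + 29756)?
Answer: 80548847/69335650 ≈ 1.1617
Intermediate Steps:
((-1687 + 13222)/(-24506 + 13587) + 7378)/(-23406 + 29756) = (11535/(-10919) + 7378)/6350 = (11535*(-1/10919) + 7378)*(1/6350) = (-11535/10919 + 7378)*(1/6350) = (80548847/10919)*(1/6350) = 80548847/69335650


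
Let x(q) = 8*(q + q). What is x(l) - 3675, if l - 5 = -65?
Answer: -4635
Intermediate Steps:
l = -60 (l = 5 - 65 = -60)
x(q) = 16*q (x(q) = 8*(2*q) = 16*q)
x(l) - 3675 = 16*(-60) - 3675 = -960 - 3675 = -4635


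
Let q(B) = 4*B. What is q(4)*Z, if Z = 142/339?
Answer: 2272/339 ≈ 6.7021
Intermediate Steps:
Z = 142/339 (Z = 142*(1/339) = 142/339 ≈ 0.41888)
q(4)*Z = (4*4)*(142/339) = 16*(142/339) = 2272/339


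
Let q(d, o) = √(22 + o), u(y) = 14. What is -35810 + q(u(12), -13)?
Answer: -35807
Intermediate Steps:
-35810 + q(u(12), -13) = -35810 + √(22 - 13) = -35810 + √9 = -35810 + 3 = -35807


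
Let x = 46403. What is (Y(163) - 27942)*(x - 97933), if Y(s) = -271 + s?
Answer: 1445416500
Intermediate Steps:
(Y(163) - 27942)*(x - 97933) = ((-271 + 163) - 27942)*(46403 - 97933) = (-108 - 27942)*(-51530) = -28050*(-51530) = 1445416500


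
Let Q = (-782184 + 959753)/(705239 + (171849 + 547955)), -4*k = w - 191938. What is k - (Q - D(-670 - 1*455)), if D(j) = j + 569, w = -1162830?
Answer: 481858162279/1425043 ≈ 3.3814e+5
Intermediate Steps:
k = 338692 (k = -(-1162830 - 191938)/4 = -¼*(-1354768) = 338692)
D(j) = 569 + j
Q = 177569/1425043 (Q = 177569/(705239 + 719804) = 177569/1425043 ≈ 0.12461)
k - (Q - D(-670 - 1*455)) = 338692 - (177569/1425043 - (569 + (-670 - 1*455))) = 338692 - (177569/1425043 - (569 + (-670 - 455))) = 338692 - (177569/1425043 - (569 - 1125)) = 338692 - (177569/1425043 - 1*(-556)) = 338692 - (177569/1425043 + 556) = 338692 - 1*792501477/1425043 = 338692 - 792501477/1425043 = 481858162279/1425043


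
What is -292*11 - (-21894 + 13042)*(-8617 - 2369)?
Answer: -97251284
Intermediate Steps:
-292*11 - (-21894 + 13042)*(-8617 - 2369) = -3212 - (-8852)*(-10986) = -3212 - 1*97248072 = -3212 - 97248072 = -97251284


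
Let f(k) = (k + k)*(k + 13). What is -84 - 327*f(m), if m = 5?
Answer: -58944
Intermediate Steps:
f(k) = 2*k*(13 + k) (f(k) = (2*k)*(13 + k) = 2*k*(13 + k))
-84 - 327*f(m) = -84 - 654*5*(13 + 5) = -84 - 654*5*18 = -84 - 327*180 = -84 - 58860 = -58944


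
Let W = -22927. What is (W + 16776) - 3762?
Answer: -9913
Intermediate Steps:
(W + 16776) - 3762 = (-22927 + 16776) - 3762 = -6151 - 3762 = -9913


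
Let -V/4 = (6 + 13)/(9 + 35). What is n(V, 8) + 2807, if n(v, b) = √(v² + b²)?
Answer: 2807 + √8105/11 ≈ 2815.2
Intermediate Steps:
V = -19/11 (V = -4*(6 + 13)/(9 + 35) = -76/44 = -4*19/44 = -19/11 ≈ -1.7273)
n(v, b) = √(b² + v²)
n(V, 8) + 2807 = √(8² + (-19/11)²) + 2807 = √(64 + 361/121) + 2807 = √(8105/121) + 2807 = √8105/11 + 2807 = 2807 + √8105/11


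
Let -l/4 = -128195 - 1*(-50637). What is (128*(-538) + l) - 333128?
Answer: -91760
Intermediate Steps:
l = 310232 (l = -4*(-128195 - 1*(-50637)) = -4*(-128195 + 50637) = -4*(-77558) = 310232)
(128*(-538) + l) - 333128 = (128*(-538) + 310232) - 333128 = (-68864 + 310232) - 333128 = 241368 - 333128 = -91760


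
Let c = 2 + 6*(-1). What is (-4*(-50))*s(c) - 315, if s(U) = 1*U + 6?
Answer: 85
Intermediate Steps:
c = -4 (c = 2 - 6 = -4)
s(U) = 6 + U (s(U) = U + 6 = 6 + U)
(-4*(-50))*s(c) - 315 = (-4*(-50))*(6 - 4) - 315 = 200*2 - 315 = 400 - 315 = 85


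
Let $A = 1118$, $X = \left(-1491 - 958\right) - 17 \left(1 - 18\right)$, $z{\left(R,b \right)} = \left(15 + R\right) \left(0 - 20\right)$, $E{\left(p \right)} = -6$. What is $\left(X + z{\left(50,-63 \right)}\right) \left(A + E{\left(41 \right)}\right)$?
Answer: $-3847520$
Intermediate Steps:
$z{\left(R,b \right)} = -300 - 20 R$ ($z{\left(R,b \right)} = \left(15 + R\right) \left(-20\right) = -300 - 20 R$)
$X = -2160$ ($X = -2449 - -289 = -2449 + 289 = -2160$)
$\left(X + z{\left(50,-63 \right)}\right) \left(A + E{\left(41 \right)}\right) = \left(-2160 - 1300\right) \left(1118 - 6\right) = \left(-2160 - 1300\right) 1112 = \left(-3460\right) 1112 = -3847520$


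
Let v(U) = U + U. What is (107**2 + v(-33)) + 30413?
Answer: 41796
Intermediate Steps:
v(U) = 2*U
(107**2 + v(-33)) + 30413 = (107**2 + 2*(-33)) + 30413 = (11449 - 66) + 30413 = 11383 + 30413 = 41796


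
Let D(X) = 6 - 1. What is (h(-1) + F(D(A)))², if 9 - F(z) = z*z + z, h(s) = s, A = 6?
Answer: 484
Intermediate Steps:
D(X) = 5
F(z) = 9 - z - z² (F(z) = 9 - (z*z + z) = 9 - (z² + z) = 9 - (z + z²) = 9 + (-z - z²) = 9 - z - z²)
(h(-1) + F(D(A)))² = (-1 + (9 - 1*5 - 1*5²))² = (-1 + (9 - 5 - 1*25))² = (-1 + (9 - 5 - 25))² = (-1 - 21)² = (-22)² = 484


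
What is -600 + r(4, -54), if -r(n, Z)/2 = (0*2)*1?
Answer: -600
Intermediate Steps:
r(n, Z) = 0 (r(n, Z) = -2*0*2 = -0 = -2*0 = 0)
-600 + r(4, -54) = -600 + 0 = -600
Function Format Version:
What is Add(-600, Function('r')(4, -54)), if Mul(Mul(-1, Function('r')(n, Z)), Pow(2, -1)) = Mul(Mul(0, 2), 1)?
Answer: -600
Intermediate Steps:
Function('r')(n, Z) = 0 (Function('r')(n, Z) = Mul(-2, Mul(Mul(0, 2), 1)) = Mul(-2, Mul(0, 1)) = Mul(-2, 0) = 0)
Add(-600, Function('r')(4, -54)) = Add(-600, 0) = -600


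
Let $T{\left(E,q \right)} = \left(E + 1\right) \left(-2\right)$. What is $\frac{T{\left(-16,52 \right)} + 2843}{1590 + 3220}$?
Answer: $\frac{221}{370} \approx 0.5973$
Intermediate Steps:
$T{\left(E,q \right)} = -2 - 2 E$ ($T{\left(E,q \right)} = \left(1 + E\right) \left(-2\right) = -2 - 2 E$)
$\frac{T{\left(-16,52 \right)} + 2843}{1590 + 3220} = \frac{\left(-2 - -32\right) + 2843}{1590 + 3220} = \frac{\left(-2 + 32\right) + 2843}{4810} = \left(30 + 2843\right) \frac{1}{4810} = 2873 \cdot \frac{1}{4810} = \frac{221}{370}$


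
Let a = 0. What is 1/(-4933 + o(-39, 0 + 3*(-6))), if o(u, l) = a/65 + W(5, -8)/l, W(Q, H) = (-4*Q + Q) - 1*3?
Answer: -1/4932 ≈ -0.00020276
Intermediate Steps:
W(Q, H) = -3 - 3*Q (W(Q, H) = -3*Q - 3 = -3 - 3*Q)
o(u, l) = -18/l (o(u, l) = 0/65 + (-3 - 3*5)/l = 0*(1/65) + (-3 - 15)/l = 0 - 18/l = -18/l)
1/(-4933 + o(-39, 0 + 3*(-6))) = 1/(-4933 - 18/(0 + 3*(-6))) = 1/(-4933 - 18/(0 - 18)) = 1/(-4933 - 18/(-18)) = 1/(-4933 - 18*(-1/18)) = 1/(-4933 + 1) = 1/(-4932) = -1/4932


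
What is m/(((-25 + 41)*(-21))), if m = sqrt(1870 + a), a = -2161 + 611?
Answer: -sqrt(5)/42 ≈ -0.053240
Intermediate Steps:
a = -1550
m = 8*sqrt(5) (m = sqrt(1870 - 1550) = sqrt(320) = 8*sqrt(5) ≈ 17.889)
m/(((-25 + 41)*(-21))) = (8*sqrt(5))/(((-25 + 41)*(-21))) = (8*sqrt(5))/((16*(-21))) = (8*sqrt(5))/(-336) = (8*sqrt(5))*(-1/336) = -sqrt(5)/42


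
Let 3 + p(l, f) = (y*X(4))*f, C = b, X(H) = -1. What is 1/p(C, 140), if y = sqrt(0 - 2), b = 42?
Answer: I/(-3*I + 140*sqrt(2)) ≈ -7.6513e-5 + 0.0050496*I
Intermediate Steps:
y = I*sqrt(2) (y = sqrt(-2) = I*sqrt(2) ≈ 1.4142*I)
C = 42
p(l, f) = -3 - I*f*sqrt(2) (p(l, f) = -3 + ((I*sqrt(2))*(-1))*f = -3 + (-I*sqrt(2))*f = -3 - I*f*sqrt(2))
1/p(C, 140) = 1/(-3 - 1*I*140*sqrt(2)) = 1/(-3 - 140*I*sqrt(2))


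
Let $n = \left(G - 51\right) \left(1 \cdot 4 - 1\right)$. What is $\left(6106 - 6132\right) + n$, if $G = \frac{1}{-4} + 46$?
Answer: $- \frac{167}{4} \approx -41.75$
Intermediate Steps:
$G = \frac{183}{4}$ ($G = - \frac{1}{4} + 46 = \frac{183}{4} \approx 45.75$)
$n = - \frac{63}{4}$ ($n = \left(\frac{183}{4} - 51\right) \left(1 \cdot 4 - 1\right) = - \frac{21 \left(4 - 1\right)}{4} = \left(- \frac{21}{4}\right) 3 = - \frac{63}{4} \approx -15.75$)
$\left(6106 - 6132\right) + n = \left(6106 - 6132\right) - \frac{63}{4} = -26 - \frac{63}{4} = - \frac{167}{4}$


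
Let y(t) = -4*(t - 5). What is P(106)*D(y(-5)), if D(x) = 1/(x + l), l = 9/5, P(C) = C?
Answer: 530/209 ≈ 2.5359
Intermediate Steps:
y(t) = 20 - 4*t (y(t) = -4*(-5 + t) = 20 - 4*t)
l = 9/5 (l = 9*(⅕) = 9/5 ≈ 1.8000)
D(x) = 1/(9/5 + x) (D(x) = 1/(x + 9/5) = 1/(9/5 + x))
P(106)*D(y(-5)) = 106*(5/(9 + 5*(20 - 4*(-5)))) = 106*(5/(9 + 5*(20 + 20))) = 106*(5/(9 + 5*40)) = 106*(5/(9 + 200)) = 106*(5/209) = 530/209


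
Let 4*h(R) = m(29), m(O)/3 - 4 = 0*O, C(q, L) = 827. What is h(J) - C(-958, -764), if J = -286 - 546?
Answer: -824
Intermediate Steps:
m(O) = 12 (m(O) = 12 + 3*(0*O) = 12 + 3*0 = 12 + 0 = 12)
J = -832
h(R) = 3 (h(R) = (¼)*12 = 3)
h(J) - C(-958, -764) = 3 - 1*827 = 3 - 827 = -824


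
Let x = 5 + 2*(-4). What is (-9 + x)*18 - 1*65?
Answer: -281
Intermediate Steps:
x = -3 (x = 5 - 8 = -3)
(-9 + x)*18 - 1*65 = (-9 - 3)*18 - 1*65 = -12*18 - 65 = -216 - 65 = -281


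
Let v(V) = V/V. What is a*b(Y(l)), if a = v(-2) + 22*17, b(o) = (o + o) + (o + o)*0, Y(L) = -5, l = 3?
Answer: -3750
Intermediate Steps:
v(V) = 1
b(o) = 2*o (b(o) = 2*o + (2*o)*0 = 2*o + 0 = 2*o)
a = 375 (a = 1 + 22*17 = 1 + 374 = 375)
a*b(Y(l)) = 375*(2*(-5)) = 375*(-10) = -3750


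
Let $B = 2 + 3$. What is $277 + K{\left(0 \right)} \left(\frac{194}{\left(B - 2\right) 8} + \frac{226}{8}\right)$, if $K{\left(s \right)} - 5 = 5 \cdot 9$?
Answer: $\frac{6281}{3} \approx 2093.7$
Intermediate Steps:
$B = 5$
$K{\left(s \right)} = 50$ ($K{\left(s \right)} = 5 + 5 \cdot 9 = 5 + 45 = 50$)
$277 + K{\left(0 \right)} \left(\frac{194}{\left(B - 2\right) 8} + \frac{226}{8}\right) = 277 + 50 \left(\frac{194}{\left(5 - 2\right) 8} + \frac{226}{8}\right) = 277 + 50 \left(\frac{194}{3 \cdot 8} + 226 \cdot \frac{1}{8}\right) = 277 + 50 \left(\frac{194}{24} + \frac{113}{4}\right) = 277 + 50 \left(194 \cdot \frac{1}{24} + \frac{113}{4}\right) = 277 + 50 \left(\frac{97}{12} + \frac{113}{4}\right) = 277 + 50 \cdot \frac{109}{3} = 277 + \frac{5450}{3} = \frac{6281}{3}$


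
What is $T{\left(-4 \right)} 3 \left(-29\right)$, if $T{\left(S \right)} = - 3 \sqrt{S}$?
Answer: $522 i \approx 522.0 i$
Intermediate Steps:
$T{\left(-4 \right)} 3 \left(-29\right) = - 3 \sqrt{-4} \cdot 3 \left(-29\right) = - 3 \cdot 2 i 3 \left(-29\right) = - 6 i 3 \left(-29\right) = - 18 i \left(-29\right) = 522 i$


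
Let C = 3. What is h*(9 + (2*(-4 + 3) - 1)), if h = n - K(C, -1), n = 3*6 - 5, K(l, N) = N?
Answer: 84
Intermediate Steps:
n = 13 (n = 18 - 5 = 13)
h = 14 (h = 13 - 1*(-1) = 13 + 1 = 14)
h*(9 + (2*(-4 + 3) - 1)) = 14*(9 + (2*(-4 + 3) - 1)) = 14*(9 + (2*(-1) - 1)) = 14*(9 + (-2 - 1)) = 14*(9 - 3) = 14*6 = 84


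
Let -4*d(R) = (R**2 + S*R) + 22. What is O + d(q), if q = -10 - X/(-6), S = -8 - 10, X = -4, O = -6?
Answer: -1583/18 ≈ -87.944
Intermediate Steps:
S = -18
q = -32/3 (q = -10 - (-4)/(-6) = -10 - (-4)*(-1)/6 = -10 - 1*2/3 = -10 - 2/3 = -32/3 ≈ -10.667)
d(R) = -11/2 - R**2/4 + 9*R/2 (d(R) = -((R**2 - 18*R) + 22)/4 = -(22 + R**2 - 18*R)/4 = -11/2 - R**2/4 + 9*R/2)
O + d(q) = -6 + (-11/2 - (-32/3)**2/4 + (9/2)*(-32/3)) = -6 + (-11/2 - 1/4*1024/9 - 48) = -6 + (-11/2 - 256/9 - 48) = -6 - 1475/18 = -1583/18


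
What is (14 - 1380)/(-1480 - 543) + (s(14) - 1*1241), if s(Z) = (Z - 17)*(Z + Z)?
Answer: -2679109/2023 ≈ -1324.3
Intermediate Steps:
s(Z) = 2*Z*(-17 + Z) (s(Z) = (-17 + Z)*(2*Z) = 2*Z*(-17 + Z))
(14 - 1380)/(-1480 - 543) + (s(14) - 1*1241) = (14 - 1380)/(-1480 - 543) + (2*14*(-17 + 14) - 1*1241) = -1366/(-2023) + (2*14*(-3) - 1241) = -1366*(-1/2023) + (-84 - 1241) = 1366/2023 - 1325 = -2679109/2023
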